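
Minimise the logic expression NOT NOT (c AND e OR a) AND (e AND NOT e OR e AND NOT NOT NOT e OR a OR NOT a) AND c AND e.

NOT NOT (c AND e OR a) AND (e AND NOT e OR e AND NOT NOT NOT e OR a OR NOT a) AND c AND e
= (c AND e OR a) AND (e AND NOT e OR e AND NOT NOT NOT e OR a OR NOT a) AND c AND e
= (c AND e OR a) AND (e AND NOT NOT NOT e OR a OR NOT a) AND c AND e
= (c AND e OR a) AND (e AND NOT e OR a OR NOT a) AND c AND e
= (c AND e OR a) AND (a OR NOT a) AND c AND e
= (c AND e OR a) AND c AND e
= c AND e

c AND e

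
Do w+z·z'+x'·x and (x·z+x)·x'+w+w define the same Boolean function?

Yes

E1: w+z·z'+x'·x
    = w+x'·x   (complement / identity)
    = w   (complement / identity)
E2: (x·z+x)·x'+w+w
    = x·x'+w+w   (absorption)
    = w+w   (complement / identity)
    = w   (idempotence)
Both reduce to w, so they are equivalent.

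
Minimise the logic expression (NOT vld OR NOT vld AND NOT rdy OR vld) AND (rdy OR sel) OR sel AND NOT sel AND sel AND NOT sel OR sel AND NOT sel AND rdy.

(NOT vld OR NOT vld AND NOT rdy OR vld) AND (rdy OR sel) OR sel AND NOT sel AND sel AND NOT sel OR sel AND NOT sel AND rdy
= (NOT vld OR vld) AND (rdy OR sel) OR sel AND NOT sel AND sel AND NOT sel OR sel AND NOT sel AND rdy   [absorption]
= (NOT vld OR vld) AND (rdy OR sel) OR sel AND NOT sel AND (sel AND NOT sel OR rdy)   [distribution]
= (NOT vld OR vld) AND (rdy OR sel) OR sel AND NOT sel   [absorption]
= (NOT vld OR vld) AND (rdy OR sel)   [complement / identity]
= rdy OR sel   [complement / identity]

rdy OR sel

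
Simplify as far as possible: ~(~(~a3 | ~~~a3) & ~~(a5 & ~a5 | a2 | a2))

~a3 | ~a2

~(~(~a3 | ~~~a3) & ~~(a5 & ~a5 | a2 | a2))
= ~(~(~a3 | ~~~a3) & ~~(a5 & ~a5 | a2))
= ~(~(~a3 | ~a3) & ~~(a5 & ~a5 | a2))
= ~(~~a3 & ~~(a5 & ~a5 | a2))
= ~(~~a3 & ~~a2)
= ~a3 | ~a2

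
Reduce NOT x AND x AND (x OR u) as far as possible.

FALSE

NOT x AND x AND (x OR u)
= NOT x AND x   — absorption
= FALSE   — complement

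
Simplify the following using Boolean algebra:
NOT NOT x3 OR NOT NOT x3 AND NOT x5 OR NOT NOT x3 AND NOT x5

NOT NOT x3 OR NOT NOT x3 AND NOT x5 OR NOT NOT x3 AND NOT x5
= NOT NOT x3 OR NOT NOT x3 AND NOT x5   [absorption]
= NOT NOT x3   [absorption]
= x3   [double negation]

x3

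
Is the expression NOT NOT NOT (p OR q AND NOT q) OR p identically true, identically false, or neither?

NOT NOT NOT (p OR q AND NOT q) OR p
= NOT NOT NOT p OR p   (complement / identity)
= NOT p OR p   (double negation)
= TRUE   (complement)

identically true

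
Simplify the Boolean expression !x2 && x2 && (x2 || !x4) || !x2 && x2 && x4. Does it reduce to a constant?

!x2 && x2 && (x2 || !x4) || !x2 && x2 && x4
= !x2 && x2 || !x2 && x2 && x4   (absorption)
= !x2 && x2   (absorption)
= false   (complement)

false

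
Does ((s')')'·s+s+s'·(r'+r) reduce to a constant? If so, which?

((s')')'·s+s+s'·(r'+r)
= ((s')')'·s+s+s'   — complement / identity
= s'·s+s+s'   — double negation
= s+s'   — complement / identity
= 1   — complement

yes, True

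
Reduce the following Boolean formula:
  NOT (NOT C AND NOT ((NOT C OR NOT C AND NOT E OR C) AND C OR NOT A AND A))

C

NOT (NOT C AND NOT ((NOT C OR NOT C AND NOT E OR C) AND C OR NOT A AND A))
= C OR (NOT C OR NOT C AND NOT E OR C) AND C OR NOT A AND A   (De Morgan)
= C OR (NOT C OR C) AND C OR NOT A AND A   (absorption)
= C OR C OR NOT A AND A   (complement / identity)
= C OR C   (complement / identity)
= C   (idempotence)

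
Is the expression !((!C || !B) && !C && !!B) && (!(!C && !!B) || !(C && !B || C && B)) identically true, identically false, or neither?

!((!C || !B) && !C && !!B) && (!(!C && !!B) || !(C && !B || C && B))
= !((!C || !B) && !C && !!B) && (!(!C && !!B) || !C)   (distribution)
= !(!C && !!B) && (!(!C && !!B) || !C)   (absorption)
= !(!C && !!B)   (absorption)
= C || !B   (De Morgan)
This depends on B, C, so it is not a constant.

neither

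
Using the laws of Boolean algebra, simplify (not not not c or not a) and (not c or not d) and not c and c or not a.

not a

(not not not c or not a) and (not c or not d) and not c and c or not a
= (not not not c or not a) and not c and c or not a
= (not c or not a) and not c and c or not a
= not c and c or not a
= not a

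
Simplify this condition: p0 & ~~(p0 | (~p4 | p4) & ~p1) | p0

p0

p0 & ~~(p0 | (~p4 | p4) & ~p1) | p0
= p0 & (p0 | (~p4 | p4) & ~p1) | p0   — double negation
= p0 & (p0 | ~p1) | p0   — complement / identity
= p0 | p0   — absorption
= p0   — idempotence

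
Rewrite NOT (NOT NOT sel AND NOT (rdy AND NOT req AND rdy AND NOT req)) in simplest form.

NOT (NOT NOT sel AND NOT (rdy AND NOT req AND rdy AND NOT req))
= NOT sel OR rdy AND NOT req AND rdy AND NOT req   [De Morgan]
= NOT sel OR rdy AND NOT req   [idempotence]

NOT sel OR rdy AND NOT req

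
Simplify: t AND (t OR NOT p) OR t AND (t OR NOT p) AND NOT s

t

t AND (t OR NOT p) OR t AND (t OR NOT p) AND NOT s
= t AND (t OR NOT p)   [absorption]
= t   [absorption]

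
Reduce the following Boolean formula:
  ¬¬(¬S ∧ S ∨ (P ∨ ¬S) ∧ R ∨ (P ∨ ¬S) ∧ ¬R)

¬¬(¬S ∧ S ∨ (P ∨ ¬S) ∧ R ∨ (P ∨ ¬S) ∧ ¬R)
= ¬¬((P ∨ ¬S) ∧ R ∨ (P ∨ ¬S) ∧ ¬R)
= ¬¬(P ∨ ¬S)
= P ∨ ¬S

P ∨ ¬S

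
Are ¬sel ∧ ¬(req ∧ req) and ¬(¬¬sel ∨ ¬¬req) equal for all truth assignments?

Yes

E1: ¬sel ∧ ¬(req ∧ req)
    = ¬sel ∧ ¬req   [idempotence]
E2: ¬(¬¬sel ∨ ¬¬req)
    = ¬sel ∧ ¬req   [De Morgan]
Both reduce to ¬sel ∧ ¬req, so they are equivalent.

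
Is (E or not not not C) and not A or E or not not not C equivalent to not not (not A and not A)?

No

E1: (E or not not not C) and not A or E or not not not C
    = E or not not not C   (absorption)
    = E or not C   (double negation)
E2: not not (not A and not A)
    = not not not A   (idempotence)
    = not A   (double negation)
These differ: at A=1, C=0, E=0, E1 = 1 but E2 = 0.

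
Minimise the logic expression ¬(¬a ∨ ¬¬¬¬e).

¬(¬a ∨ ¬¬¬¬e)
= ¬(¬a ∨ ¬¬e)   [double negation]
= a ∧ ¬e   [De Morgan]

a ∧ ¬e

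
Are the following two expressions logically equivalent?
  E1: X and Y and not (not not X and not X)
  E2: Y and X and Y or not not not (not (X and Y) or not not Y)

Yes

E1: X and Y and not (not not X and not X)
    = X and Y and (not X or X)   (De Morgan)
    = X and Y   (complement / identity)
E2: Y and X and Y or not not not (not (X and Y) or not not Y)
    = Y and X and Y or not (not (X and Y) or not not Y)   (double negation)
    = Y and X and Y or X and Y and not Y   (De Morgan)
    = X and Y   (distribution)
Both reduce to X and Y, so they are equivalent.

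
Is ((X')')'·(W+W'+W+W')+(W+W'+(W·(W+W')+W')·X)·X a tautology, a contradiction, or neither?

((X')')'·(W+W'+W+W')+(W+W'+(W·(W+W')+W')·X)·X
= ((X')')'·(W+W')+(W+W'+(W·(W+W')+W')·X)·X   [idempotence]
= ((X')')'·(W+W')+(W+W'+(W+W')·X)·X   [complement / identity]
= ((X')')'·(W+W')+(W+W')·X   [absorption]
= X'·(W+W')+(W+W')·X   [double negation]
= W+W'   [distribution]
= 1   [complement]

tautology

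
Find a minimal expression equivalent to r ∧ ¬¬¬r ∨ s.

s

r ∧ ¬¬¬r ∨ s
= r ∧ ¬r ∨ s   (double negation)
= s   (complement / identity)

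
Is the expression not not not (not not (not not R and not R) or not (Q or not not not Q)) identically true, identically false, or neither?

identically true

not not not (not not (not not R and not R) or not (Q or not not not Q))
= not (not not (not not R and not R) or not (Q or not not not Q))   [double negation]
= not (not not R and not R) and (Q or not not not Q)   [De Morgan]
= (not R or R) and (Q or not not not Q)   [De Morgan]
= (not R or R) and (Q or not Q)   [double negation]
= Q or not Q   [complement / identity]
= True   [complement]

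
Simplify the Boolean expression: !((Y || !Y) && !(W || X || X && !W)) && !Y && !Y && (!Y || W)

(W || X) && !Y

!((Y || !Y) && !(W || X || X && !W)) && !Y && !Y && (!Y || W)
= !!(W || X || X && !W) && !Y && !Y && (!Y || W)   (complement / identity)
= !!(W || X || X && !W) && !Y && (!Y || W)   (idempotence)
= (W || X || X && !W) && !Y && (!Y || W)   (double negation)
= (W || X || X && !W) && !Y   (absorption)
= (W || X) && !Y   (absorption)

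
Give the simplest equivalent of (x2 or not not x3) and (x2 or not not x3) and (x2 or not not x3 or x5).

(x2 or not not x3) and (x2 or not not x3) and (x2 or not not x3 or x5)
= (x2 or not not x3) and (x2 or not not x3 or x5)   [idempotence]
= x2 or not not x3   [absorption]
= x2 or x3   [double negation]

x2 or x3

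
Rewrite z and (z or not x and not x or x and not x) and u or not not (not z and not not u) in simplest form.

u

z and (z or not x and not x or x and not x) and u or not not (not z and not not u)
= z and (z or not x) and u or not not (not z and not not u)   (distribution)
= z and (z or not x) and u or not not (not z and u)   (double negation)
= z and u or not not (not z and u)   (absorption)
= z and u or not z and u   (double negation)
= u   (distribution)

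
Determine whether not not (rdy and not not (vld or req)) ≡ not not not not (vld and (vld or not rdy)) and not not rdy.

No

E1: not not (rdy and not not (vld or req))
    = rdy and not not (vld or req)   — double negation
    = rdy and (vld or req)   — double negation
E2: not not not not (vld and (vld or not rdy)) and not not rdy
    = not not not not vld and not not rdy   — absorption
    = not not vld and not not rdy   — double negation
    = not not vld and rdy   — double negation
    = vld and rdy   — double negation
These differ: at rdy=1, req=1, vld=0, E1 = 1 but E2 = 0.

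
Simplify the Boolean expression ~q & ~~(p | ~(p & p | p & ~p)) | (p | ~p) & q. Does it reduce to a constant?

~q & ~~(p | ~(p & p | p & ~p)) | (p | ~p) & q
= ~q & (p | ~(p & p | p & ~p)) | (p | ~p) & q   (double negation)
= ~q & (p | ~p) | (p | ~p) & q   (distribution)
= p | ~p   (distribution)
= 1   (complement)

1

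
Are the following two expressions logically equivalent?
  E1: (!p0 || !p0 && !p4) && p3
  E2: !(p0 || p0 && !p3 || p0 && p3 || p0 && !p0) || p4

No

E1: (!p0 || !p0 && !p4) && p3
    = !p0 && p3   — absorption
E2: !(p0 || p0 && !p3 || p0 && p3 || p0 && !p0) || p4
    = !(p0 || p0 && !p3 || p0 && p3) || p4   — complement / identity
    = !(p0 || p0) || p4   — distribution
    = !p0 || p4   — idempotence
These differ: at p0=0, p3=0, p4=1, E1 = 0 but E2 = 1.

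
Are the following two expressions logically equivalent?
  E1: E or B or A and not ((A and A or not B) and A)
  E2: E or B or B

E1: E or B or A and not ((A and A or not B) and A)
    = E or B or A and not ((A or not B) and A)   [idempotence]
    = E or B or A and not A   [absorption]
    = E or B   [complement / identity]
E2: E or B or B
    = E or B   [idempotence]
Both reduce to E or B, so they are equivalent.

Yes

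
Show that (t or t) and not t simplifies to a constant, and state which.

False

(t or t) and not t
= t and not t
= False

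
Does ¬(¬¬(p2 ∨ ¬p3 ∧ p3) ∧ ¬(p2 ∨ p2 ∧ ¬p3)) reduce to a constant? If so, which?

yes, True

¬(¬¬(p2 ∨ ¬p3 ∧ p3) ∧ ¬(p2 ∨ p2 ∧ ¬p3))
= ¬(p2 ∨ ¬p3 ∧ p3) ∨ p2 ∨ p2 ∧ ¬p3   — De Morgan
= ¬p2 ∨ p2 ∨ p2 ∧ ¬p3   — complement / identity
= ¬p2 ∨ p2   — absorption
= True   — complement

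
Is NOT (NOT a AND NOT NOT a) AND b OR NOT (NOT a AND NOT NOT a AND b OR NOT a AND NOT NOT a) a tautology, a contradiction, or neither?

tautology

NOT (NOT a AND NOT NOT a) AND b OR NOT (NOT a AND NOT NOT a AND b OR NOT a AND NOT NOT a)
= NOT (NOT a AND NOT NOT a) AND b OR NOT (NOT a AND NOT NOT a)   (absorption)
= NOT (NOT a AND NOT NOT a)   (absorption)
= a OR NOT a   (De Morgan)
= TRUE   (complement)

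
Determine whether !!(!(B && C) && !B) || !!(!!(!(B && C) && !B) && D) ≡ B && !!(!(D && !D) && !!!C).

E1: !!(!(B && C) && !B) || !!(!!(!(B && C) && !B) && D)
    = !!(!(B && C) && !B) || !!(!(B && C) && !B) && D   — double negation
    = !!(!(B && C) && !B)   — absorption
    = !(B && C || B)   — De Morgan
    = !B   — absorption
E2: B && !!(!(D && !D) && !!!C)
    = B && !(D && !D || !!C)   — De Morgan
    = B && !!!C   — complement / identity
    = B && !C   — double negation
These differ: at B=0, C=0, D=1, E1 = 1 but E2 = 0.

No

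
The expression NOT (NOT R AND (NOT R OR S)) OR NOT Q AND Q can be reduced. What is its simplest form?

R

NOT (NOT R AND (NOT R OR S)) OR NOT Q AND Q
= NOT (NOT R AND (NOT R OR S))   [complement / identity]
= NOT NOT R   [absorption]
= R   [double negation]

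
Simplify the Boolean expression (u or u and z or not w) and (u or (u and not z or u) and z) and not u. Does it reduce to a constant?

(u or u and z or not w) and (u or (u and not z or u) and z) and not u
= (u or u and z or not w) and (u or u and z) and not u
= (u or u and z) and not u
= u and not u
= False

False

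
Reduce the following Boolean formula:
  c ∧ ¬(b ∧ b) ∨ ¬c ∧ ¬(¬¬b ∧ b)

¬b

c ∧ ¬(b ∧ b) ∨ ¬c ∧ ¬(¬¬b ∧ b)
= c ∧ ¬(b ∧ b) ∨ ¬c ∧ ¬(b ∧ b)
= ¬(b ∧ b)
= ¬b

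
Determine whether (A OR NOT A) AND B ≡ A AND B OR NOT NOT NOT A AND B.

Yes

E1: (A OR NOT A) AND B
    = B   [complement / identity]
E2: A AND B OR NOT NOT NOT A AND B
    = A AND B OR NOT A AND B   [double negation]
    = B   [distribution]
Both reduce to B, so they are equivalent.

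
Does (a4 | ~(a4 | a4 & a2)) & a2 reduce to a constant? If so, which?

(a4 | ~(a4 | a4 & a2)) & a2
= (a4 | ~a4) & a2
= a2
This depends on a2, so it is not a constant.

no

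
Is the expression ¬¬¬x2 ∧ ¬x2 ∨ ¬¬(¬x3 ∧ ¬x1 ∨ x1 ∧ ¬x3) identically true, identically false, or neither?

¬¬¬x2 ∧ ¬x2 ∨ ¬¬(¬x3 ∧ ¬x1 ∨ x1 ∧ ¬x3)
= ¬¬¬x2 ∧ ¬x2 ∨ ¬¬¬x3   — distribution
= ¬x2 ∧ ¬x2 ∨ ¬¬¬x3   — double negation
= ¬x2 ∧ ¬x2 ∨ ¬x3   — double negation
= ¬x2 ∨ ¬x3   — idempotence
This depends on x2, x3, so it is not a constant.

neither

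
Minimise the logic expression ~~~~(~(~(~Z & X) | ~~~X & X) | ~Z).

~Z

~~~~(~(~(~Z & X) | ~~~X & X) | ~Z)
= ~~~~(~(~(~Z & X) | ~X & X) | ~Z)   [double negation]
= ~~~~(~~(~Z & X) | ~Z)   [complement / identity]
= ~~(~~(~Z & X) | ~Z)   [double negation]
= ~~(~Z & X) | ~Z   [double negation]
= ~Z & X | ~Z   [double negation]
= ~Z   [absorption]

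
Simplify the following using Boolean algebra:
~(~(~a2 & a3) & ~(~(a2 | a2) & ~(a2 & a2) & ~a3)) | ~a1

~a2 | ~a1

~(~(~a2 & a3) & ~(~(a2 | a2) & ~(a2 & a2) & ~a3)) | ~a1
= ~a2 & a3 | ~(a2 | a2) & ~(a2 & a2) & ~a3 | ~a1   (De Morgan)
= ~a2 & a3 | ~a2 & ~(a2 & a2) & ~a3 | ~a1   (idempotence)
= ~a2 & a3 | ~a2 & ~a2 & ~a3 | ~a1   (idempotence)
= ~a2 & a3 | ~a2 & ~a3 | ~a1   (idempotence)
= ~a2 | ~a1   (distribution)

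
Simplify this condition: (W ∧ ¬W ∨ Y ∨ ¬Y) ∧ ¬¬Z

Z

(W ∧ ¬W ∨ Y ∨ ¬Y) ∧ ¬¬Z
= (Y ∨ ¬Y) ∧ ¬¬Z   — complement / identity
= ¬¬Z   — complement / identity
= Z   — double negation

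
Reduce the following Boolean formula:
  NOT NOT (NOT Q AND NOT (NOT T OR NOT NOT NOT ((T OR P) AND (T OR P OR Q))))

NOT NOT (NOT Q AND NOT (NOT T OR NOT NOT NOT ((T OR P) AND (T OR P OR Q))))
= NOT NOT (NOT Q AND NOT (NOT T OR NOT ((T OR P) AND (T OR P OR Q))))   (double negation)
= NOT NOT (NOT Q AND NOT (NOT T OR NOT (T OR P)))   (absorption)
= NOT NOT (NOT Q AND T AND (T OR P))   (De Morgan)
= NOT NOT (NOT Q AND T)   (absorption)
= NOT Q AND T   (double negation)

NOT Q AND T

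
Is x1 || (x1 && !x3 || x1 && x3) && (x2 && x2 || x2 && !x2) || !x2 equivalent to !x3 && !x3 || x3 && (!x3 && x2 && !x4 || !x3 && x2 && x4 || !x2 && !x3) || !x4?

E1: x1 || (x1 && !x3 || x1 && x3) && (x2 && x2 || x2 && !x2) || !x2
    = x1 || (x1 && !x3 || x1 && x3) && x2 || !x2   (distribution)
    = x1 || x1 && x2 || !x2   (distribution)
    = x1 || !x2   (absorption)
E2: !x3 && !x3 || x3 && (!x3 && x2 && !x4 || !x3 && x2 && x4 || !x2 && !x3) || !x4
    = !x3 && !x3 || x3 && (!x3 && x2 || !x2 && !x3) || !x4   (distribution)
    = !x3 && !x3 || x3 && !x3 || !x4   (distribution)
    = !x3 || !x4   (distribution)
These differ: at x1=0, x2=0, x3=1, x4=1, E1 = 1 but E2 = 0.

No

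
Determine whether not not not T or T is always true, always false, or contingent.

not not not T or T
= not T or T   (double negation)
= True   (complement)

always true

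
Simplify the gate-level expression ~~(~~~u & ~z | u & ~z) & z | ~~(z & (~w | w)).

z

~~(~~~u & ~z | u & ~z) & z | ~~(z & (~w | w))
= ~~(~u & ~z | u & ~z) & z | ~~(z & (~w | w))   — double negation
= ~~~z & z | ~~(z & (~w | w))   — distribution
= ~z & z | ~~(z & (~w | w))   — double negation
= ~z & z | z & (~w | w)   — double negation
= ~z & z | z   — complement / identity
= z   — complement / identity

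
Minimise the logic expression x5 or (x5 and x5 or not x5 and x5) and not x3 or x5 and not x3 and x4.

x5 or (x5 and x5 or not x5 and x5) and not x3 or x5 and not x3 and x4
= x5 or x5 and not x3 or x5 and not x3 and x4   (distribution)
= x5 or x5 and not x3   (absorption)
= x5   (absorption)

x5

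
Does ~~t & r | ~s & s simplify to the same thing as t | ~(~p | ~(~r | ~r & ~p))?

E1: ~~t & r | ~s & s
    = ~~t & r   (complement / identity)
    = t & r   (double negation)
E2: t | ~(~p | ~(~r | ~r & ~p))
    = t | ~(~p | ~~r)   (absorption)
    = t | p & ~r   (De Morgan)
These differ: at p=0, r=0, s=0, t=1, E1 = 0 but E2 = 1.

No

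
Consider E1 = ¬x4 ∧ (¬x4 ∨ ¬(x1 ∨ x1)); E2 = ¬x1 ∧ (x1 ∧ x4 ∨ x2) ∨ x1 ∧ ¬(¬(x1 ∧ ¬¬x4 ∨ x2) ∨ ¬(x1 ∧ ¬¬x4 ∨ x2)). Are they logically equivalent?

No

E1: ¬x4 ∧ (¬x4 ∨ ¬(x1 ∨ x1))
    = ¬x4 ∧ (¬x4 ∨ ¬x1)
    = ¬x4
E2: ¬x1 ∧ (x1 ∧ x4 ∨ x2) ∨ x1 ∧ ¬(¬(x1 ∧ ¬¬x4 ∨ x2) ∨ ¬(x1 ∧ ¬¬x4 ∨ x2))
    = ¬x1 ∧ (x1 ∧ x4 ∨ x2) ∨ x1 ∧ (x1 ∧ ¬¬x4 ∨ x2) ∧ (x1 ∧ ¬¬x4 ∨ x2)
    = ¬x1 ∧ (x1 ∧ x4 ∨ x2) ∨ x1 ∧ (x1 ∧ ¬¬x4 ∨ x2)
    = ¬x1 ∧ (x1 ∧ x4 ∨ x2) ∨ x1 ∧ (x1 ∧ x4 ∨ x2)
    = x1 ∧ x4 ∨ x2
These differ: at x1=0, x2=0, x4=0, E1 = 1 but E2 = 0.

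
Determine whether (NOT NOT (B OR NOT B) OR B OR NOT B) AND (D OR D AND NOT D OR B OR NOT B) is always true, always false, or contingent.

(NOT NOT (B OR NOT B) OR B OR NOT B) AND (D OR D AND NOT D OR B OR NOT B)
= (NOT NOT (B OR NOT B) OR B OR NOT B) AND (D OR B OR NOT B)
= (B OR NOT B OR B OR NOT B) AND (D OR B OR NOT B)
= B OR NOT B OR (B OR NOT B) AND D
= B OR NOT B
= TRUE

always true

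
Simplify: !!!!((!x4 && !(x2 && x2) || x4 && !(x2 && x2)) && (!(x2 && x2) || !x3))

!x2

!!!!((!x4 && !(x2 && x2) || x4 && !(x2 && x2)) && (!(x2 && x2) || !x3))
= !!!!(!(x2 && x2) && (!(x2 && x2) || !x3))   — distribution
= !!!!!(x2 && x2)   — absorption
= !!!(x2 && x2)   — double negation
= !(x2 && x2)   — double negation
= !x2   — idempotence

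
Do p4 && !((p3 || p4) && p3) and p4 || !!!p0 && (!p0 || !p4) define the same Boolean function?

E1: p4 && !((p3 || p4) && p3)
    = p4 && !p3   — absorption
E2: p4 || !!!p0 && (!p0 || !p4)
    = p4 || !p0 && (!p0 || !p4)   — double negation
    = p4 || !p0   — absorption
These differ: at p0=0, p3=1, p4=0, E1 = 0 but E2 = 1.

No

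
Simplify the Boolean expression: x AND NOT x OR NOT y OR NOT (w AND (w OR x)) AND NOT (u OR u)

NOT y OR NOT w AND NOT u

x AND NOT x OR NOT y OR NOT (w AND (w OR x)) AND NOT (u OR u)
= x AND NOT x OR NOT y OR NOT w AND NOT (u OR u)   — absorption
= NOT y OR NOT w AND NOT (u OR u)   — complement / identity
= NOT y OR NOT w AND NOT u   — idempotence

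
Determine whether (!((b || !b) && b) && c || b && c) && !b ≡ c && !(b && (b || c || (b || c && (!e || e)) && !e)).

Yes

E1: (!((b || !b) && b) && c || b && c) && !b
    = (!b && c || b && c) && !b
    = c && !b
E2: c && !(b && (b || c || (b || c && (!e || e)) && !e))
    = c && !(b && (b || c || (b || c) && !e))
    = c && !(b && (b || c))
    = c && !b
Both reduce to c && !b, so they are equivalent.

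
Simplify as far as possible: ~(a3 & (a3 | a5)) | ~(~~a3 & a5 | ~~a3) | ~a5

~(a3 & (a3 | a5)) | ~(~~a3 & a5 | ~~a3) | ~a5
= ~(a3 & (a3 | a5)) | ~~~a3 | ~a5
= ~(a3 & (a3 | a5)) | ~a3 | ~a5
= ~a3 | ~a3 | ~a5
= ~a3 | ~a5

~a3 | ~a5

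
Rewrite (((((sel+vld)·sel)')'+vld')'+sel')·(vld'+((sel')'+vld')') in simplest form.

(((((sel+vld)·sel)')'+vld')'+sel')·(vld'+((sel')'+vld')')
= (((sel')'+vld')'+sel')·(vld'+((sel')'+vld')')   [absorption]
= sel'·vld'+((sel')'+vld')'   [distribution]
= sel'·vld'+sel'·vld   [De Morgan]
= sel'   [distribution]

sel'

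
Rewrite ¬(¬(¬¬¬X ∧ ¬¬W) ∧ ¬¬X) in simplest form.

¬X

¬(¬(¬¬¬X ∧ ¬¬W) ∧ ¬¬X)
= ¬((¬¬X ∨ ¬W) ∧ ¬¬X)   (De Morgan)
= ¬¬¬X   (absorption)
= ¬X   (double negation)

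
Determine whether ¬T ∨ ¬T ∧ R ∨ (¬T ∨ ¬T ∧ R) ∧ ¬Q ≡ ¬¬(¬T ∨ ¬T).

E1: ¬T ∨ ¬T ∧ R ∨ (¬T ∨ ¬T ∧ R) ∧ ¬Q
    = ¬T ∨ ¬T ∧ R   [absorption]
    = ¬T   [absorption]
E2: ¬¬(¬T ∨ ¬T)
    = ¬¬¬T   [idempotence]
    = ¬T   [double negation]
Both reduce to ¬T, so they are equivalent.

Yes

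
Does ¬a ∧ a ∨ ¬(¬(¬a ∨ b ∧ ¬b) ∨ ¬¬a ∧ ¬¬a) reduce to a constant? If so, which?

¬a ∧ a ∨ ¬(¬(¬a ∨ b ∧ ¬b) ∨ ¬¬a ∧ ¬¬a)
= ¬a ∧ a ∨ ¬(¬¬a ∨ ¬¬a ∧ ¬¬a)   — complement / identity
= ¬a ∧ a ∨ ¬(¬¬a ∨ ¬¬a)   — idempotence
= ¬a ∧ a ∨ ¬a ∧ ¬a   — De Morgan
= ¬a   — distribution
This depends on a, so it is not a constant.

no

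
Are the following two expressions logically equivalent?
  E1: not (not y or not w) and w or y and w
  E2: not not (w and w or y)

No

E1: not (not y or not w) and w or y and w
    = y and w and w or y and w   [De Morgan]
    = y and w   [absorption]
E2: not not (w and w or y)
    = w and w or y   [double negation]
    = w or y   [idempotence]
These differ: at w=1, y=0, E1 = 0 but E2 = 1.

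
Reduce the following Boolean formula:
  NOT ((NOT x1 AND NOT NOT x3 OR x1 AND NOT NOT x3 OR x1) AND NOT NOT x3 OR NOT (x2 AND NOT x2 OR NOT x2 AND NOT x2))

NOT ((NOT x1 AND NOT NOT x3 OR x1 AND NOT NOT x3 OR x1) AND NOT NOT x3 OR NOT (x2 AND NOT x2 OR NOT x2 AND NOT x2))
= NOT ((NOT x1 AND NOT NOT x3 OR x1 AND NOT NOT x3 OR x1) AND NOT NOT x3 OR NOT NOT x2)   — distribution
= NOT ((NOT NOT x3 OR x1) AND NOT NOT x3 OR NOT NOT x2)   — distribution
= NOT (NOT NOT x3 OR NOT NOT x2)   — absorption
= NOT x3 AND NOT x2   — De Morgan

NOT x3 AND NOT x2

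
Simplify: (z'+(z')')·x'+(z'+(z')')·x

1

(z'+(z')')·x'+(z'+(z')')·x
= z'+(z')'   [distribution]
= z'+z   [double negation]
= 1   [complement]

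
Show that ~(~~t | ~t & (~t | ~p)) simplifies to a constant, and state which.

0

~(~~t | ~t & (~t | ~p))
= ~(~~t | ~t)   — absorption
= ~t & t   — De Morgan
= 0   — complement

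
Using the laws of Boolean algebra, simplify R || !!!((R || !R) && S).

R || !!!((R || !R) && S)
= R || !!!S   — complement / identity
= R || !S   — double negation

R || !S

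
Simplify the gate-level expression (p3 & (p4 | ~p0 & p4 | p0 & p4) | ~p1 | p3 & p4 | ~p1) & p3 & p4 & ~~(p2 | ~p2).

(p3 & (p4 | ~p0 & p4 | p0 & p4) | ~p1 | p3 & p4 | ~p1) & p3 & p4 & ~~(p2 | ~p2)
= (p3 & (p4 | p4) | ~p1 | p3 & p4 | ~p1) & p3 & p4 & ~~(p2 | ~p2)   (distribution)
= (p3 & p4 | ~p1 | p3 & p4 | ~p1) & p3 & p4 & ~~(p2 | ~p2)   (idempotence)
= (p3 & p4 | ~p1) & p3 & p4 & ~~(p2 | ~p2)   (idempotence)
= (p3 & p4 | ~p1) & p3 & p4 & (p2 | ~p2)   (double negation)
= (p3 & p4 | ~p1) & p3 & p4   (complement / identity)
= p3 & p4   (absorption)

p3 & p4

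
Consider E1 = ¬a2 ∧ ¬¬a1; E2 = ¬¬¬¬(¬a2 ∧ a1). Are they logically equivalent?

Yes

E1: ¬a2 ∧ ¬¬a1
    = ¬a2 ∧ a1   [double negation]
E2: ¬¬¬¬(¬a2 ∧ a1)
    = ¬¬(¬a2 ∧ a1)   [double negation]
    = ¬a2 ∧ a1   [double negation]
Both reduce to ¬a2 ∧ a1, so they are equivalent.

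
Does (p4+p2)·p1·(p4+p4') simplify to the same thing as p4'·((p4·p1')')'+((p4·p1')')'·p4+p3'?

E1: (p4+p2)·p1·(p4+p4')
    = (p4+p2)·p1   [complement / identity]
E2: p4'·((p4·p1')')'+((p4·p1')')'·p4+p3'
    = ((p4·p1')')'+p3'   [distribution]
    = p4·p1'+p3'   [double negation]
These differ: at p1=0, p2=0, p3=0, p4=0, E1 = 0 but E2 = 1.

No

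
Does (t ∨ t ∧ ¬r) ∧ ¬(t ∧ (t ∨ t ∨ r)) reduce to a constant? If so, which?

(t ∨ t ∧ ¬r) ∧ ¬(t ∧ (t ∨ t ∨ r))
= (t ∨ t ∧ ¬r) ∧ ¬(t ∧ (t ∨ r))   (idempotence)
= t ∧ ¬(t ∧ (t ∨ r))   (absorption)
= t ∧ ¬t   (absorption)
= False   (complement)

yes, False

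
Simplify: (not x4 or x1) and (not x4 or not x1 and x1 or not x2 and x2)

not x4

(not x4 or x1) and (not x4 or not x1 and x1 or not x2 and x2)
= (not x4 or x1) and (not x4 or not x1 and x1)   (complement / identity)
= (not x4 or x1) and not x4   (complement / identity)
= not x4   (absorption)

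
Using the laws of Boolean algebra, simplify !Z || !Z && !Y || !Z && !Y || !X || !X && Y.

!Z || !X

!Z || !Z && !Y || !Z && !Y || !X || !X && Y
= !Z || !Z && !Y || !X || !X && Y   [absorption]
= !Z || !X || !X && Y   [absorption]
= !Z || !X   [absorption]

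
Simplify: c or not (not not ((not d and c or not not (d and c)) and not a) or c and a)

c or not (not not ((not d and c or not not (d and c)) and not a) or c and a)
= c or not ((not d and c or not not (d and c)) and not a or c and a)   (double negation)
= c or not ((not d and c or d and c) and not a or c and a)   (double negation)
= c or not (c and not a or c and a)   (distribution)
= c or not c   (distribution)
= True   (complement)

True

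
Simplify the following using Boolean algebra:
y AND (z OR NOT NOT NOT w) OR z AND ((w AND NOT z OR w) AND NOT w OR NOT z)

y AND (z OR NOT w)

y AND (z OR NOT NOT NOT w) OR z AND ((w AND NOT z OR w) AND NOT w OR NOT z)
= y AND (z OR NOT NOT NOT w) OR z AND (w AND NOT w OR NOT z)
= y AND (z OR NOT NOT NOT w) OR z AND NOT z
= y AND (z OR NOT NOT NOT w)
= y AND (z OR NOT w)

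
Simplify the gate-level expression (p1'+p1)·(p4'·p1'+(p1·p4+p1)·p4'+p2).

p4'+p2

(p1'+p1)·(p4'·p1'+(p1·p4+p1)·p4'+p2)
= (p1'+p1)·(p4'·p1'+p1·p4'+p2)   [absorption]
= (p1'+p1)·(p4'+p2)   [distribution]
= p4'+p2   [complement / identity]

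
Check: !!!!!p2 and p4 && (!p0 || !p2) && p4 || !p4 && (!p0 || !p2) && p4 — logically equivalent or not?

E1: !!!!!p2
    = !!!p2
    = !p2
E2: p4 && (!p0 || !p2) && p4 || !p4 && (!p0 || !p2) && p4
    = (!p0 || !p2) && p4
These differ: at p0=0, p2=0, p4=0, E1 = 1 but E2 = 0.

No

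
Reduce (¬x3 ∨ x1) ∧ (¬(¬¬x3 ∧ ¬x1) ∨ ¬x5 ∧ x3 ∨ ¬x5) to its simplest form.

¬x3 ∨ x1

(¬x3 ∨ x1) ∧ (¬(¬¬x3 ∧ ¬x1) ∨ ¬x5 ∧ x3 ∨ ¬x5)
= (¬x3 ∨ x1) ∧ (¬x3 ∨ x1 ∨ ¬x5 ∧ x3 ∨ ¬x5)   [De Morgan]
= (¬x3 ∨ x1) ∧ (¬x3 ∨ x1 ∨ ¬x5)   [absorption]
= ¬x3 ∨ x1   [absorption]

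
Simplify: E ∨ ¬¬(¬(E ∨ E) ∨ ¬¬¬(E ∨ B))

E ∨ ¬¬(¬(E ∨ E) ∨ ¬¬¬(E ∨ B))
= E ∨ ¬¬(¬E ∨ ¬¬¬(E ∨ B))   [idempotence]
= E ∨ ¬¬(¬E ∨ ¬(E ∨ B))   [double negation]
= E ∨ ¬(E ∧ (E ∨ B))   [De Morgan]
= E ∨ ¬E   [absorption]
= True   [complement]

True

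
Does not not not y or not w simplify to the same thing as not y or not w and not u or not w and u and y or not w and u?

E1: not not not y or not w
    = not y or not w   [double negation]
E2: not y or not w and not u or not w and u and y or not w and u
    = not y or not w and not u or not w and u   [absorption]
    = not y or not w   [distribution]
Both reduce to not y or not w, so they are equivalent.

Yes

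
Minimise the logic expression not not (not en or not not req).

not en or req

not not (not en or not not req)
= not en or not not req
= not en or req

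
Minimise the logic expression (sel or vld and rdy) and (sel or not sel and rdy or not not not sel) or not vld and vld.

(sel or vld and rdy) and (sel or not sel and rdy or not not not sel) or not vld and vld
= (sel or vld and rdy) and (sel or not sel and rdy or not sel) or not vld and vld
= (sel or vld and rdy) and (sel or not sel and rdy or not sel)
= (sel or vld and rdy) and (sel or not sel)
= sel or vld and rdy

sel or vld and rdy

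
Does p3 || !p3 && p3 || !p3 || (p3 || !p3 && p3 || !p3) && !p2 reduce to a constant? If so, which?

p3 || !p3 && p3 || !p3 || (p3 || !p3 && p3 || !p3) && !p2
= p3 || !p3 && p3 || !p3   [absorption]
= p3 || !p3   [complement / identity]
= true   [complement]

yes, True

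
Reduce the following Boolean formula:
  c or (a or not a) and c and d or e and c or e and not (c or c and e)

c or (a or not a) and c and d or e and c or e and not (c or c and e)
= c or (a or not a) and c and d or e and c or e and not c   [absorption]
= c or c and d or e and c or e and not c   [complement / identity]
= c or c and d or e   [distribution]
= c or e   [absorption]

c or e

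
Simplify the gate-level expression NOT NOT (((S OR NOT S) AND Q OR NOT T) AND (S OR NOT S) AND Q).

Q

NOT NOT (((S OR NOT S) AND Q OR NOT T) AND (S OR NOT S) AND Q)
= NOT NOT ((S OR NOT S) AND Q)
= (S OR NOT S) AND Q
= Q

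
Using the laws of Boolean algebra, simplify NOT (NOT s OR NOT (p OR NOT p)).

s

NOT (NOT s OR NOT (p OR NOT p))
= s AND (p OR NOT p)
= s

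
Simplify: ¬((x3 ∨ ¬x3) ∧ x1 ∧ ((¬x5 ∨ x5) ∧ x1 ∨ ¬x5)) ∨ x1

¬((x3 ∨ ¬x3) ∧ x1 ∧ ((¬x5 ∨ x5) ∧ x1 ∨ ¬x5)) ∨ x1
= ¬((x3 ∨ ¬x3) ∧ x1 ∧ (x1 ∨ ¬x5)) ∨ x1
= ¬((x3 ∨ ¬x3) ∧ x1) ∨ x1
= ¬x1 ∨ x1
= True

True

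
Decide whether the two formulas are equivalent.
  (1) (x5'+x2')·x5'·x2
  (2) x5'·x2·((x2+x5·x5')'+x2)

Yes

E1: (x5'+x2')·x5'·x2
    = x5'·x2   (absorption)
E2: x5'·x2·((x2+x5·x5')'+x2)
    = x5'·x2·(x2'+x2)   (complement / identity)
    = x5'·x2   (complement / identity)
Both reduce to x5'·x2, so they are equivalent.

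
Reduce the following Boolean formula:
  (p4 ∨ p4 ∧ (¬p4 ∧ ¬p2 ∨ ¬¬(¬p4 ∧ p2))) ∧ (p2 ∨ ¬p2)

(p4 ∨ p4 ∧ (¬p4 ∧ ¬p2 ∨ ¬¬(¬p4 ∧ p2))) ∧ (p2 ∨ ¬p2)
= (p4 ∨ p4 ∧ (¬p4 ∧ ¬p2 ∨ ¬p4 ∧ p2)) ∧ (p2 ∨ ¬p2)
= (p4 ∨ p4 ∧ ¬p4 ∧ (¬p2 ∨ p2)) ∧ (p2 ∨ ¬p2)
= (p4 ∨ p4 ∧ ¬p4) ∧ (p2 ∨ ¬p2)
= p4 ∨ p4 ∧ ¬p4
= p4

p4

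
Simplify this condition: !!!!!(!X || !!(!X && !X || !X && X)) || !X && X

X

!!!!!(!X || !!(!X && !X || !X && X)) || !X && X
= !!!(!X || !!(!X && !X || !X && X)) || !X && X   — double negation
= !!!(!X || !!!X) || !X && X   — distribution
= !!!(!X || !X) || !X && X   — double negation
= !(!X || !X) || !X && X   — double negation
= X && X || !X && X   — De Morgan
= X   — distribution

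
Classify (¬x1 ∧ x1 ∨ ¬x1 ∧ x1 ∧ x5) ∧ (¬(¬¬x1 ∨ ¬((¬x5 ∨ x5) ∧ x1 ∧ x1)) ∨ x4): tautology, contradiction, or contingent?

(¬x1 ∧ x1 ∨ ¬x1 ∧ x1 ∧ x5) ∧ (¬(¬¬x1 ∨ ¬((¬x5 ∨ x5) ∧ x1 ∧ x1)) ∨ x4)
= ¬x1 ∧ x1 ∧ (¬(¬¬x1 ∨ ¬((¬x5 ∨ x5) ∧ x1 ∧ x1)) ∨ x4)
= ¬x1 ∧ x1 ∧ (¬(¬¬x1 ∨ ¬(x1 ∧ x1)) ∨ x4)
= ¬x1 ∧ x1 ∧ (¬(¬¬x1 ∨ ¬x1) ∨ x4)
= ¬x1 ∧ x1 ∧ (¬x1 ∧ x1 ∨ x4)
= ¬x1 ∧ x1
= False

contradiction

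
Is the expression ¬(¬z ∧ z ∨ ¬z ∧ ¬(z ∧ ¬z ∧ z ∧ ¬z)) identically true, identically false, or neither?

¬(¬z ∧ z ∨ ¬z ∧ ¬(z ∧ ¬z ∧ z ∧ ¬z))
= ¬(¬z ∧ z ∨ ¬z ∧ ¬(z ∧ ¬z))   (idempotence)
= ¬(¬z ∧ ¬(z ∧ ¬z))   (complement / identity)
= z ∨ z ∧ ¬z   (De Morgan)
= z   (complement / identity)
This depends on z, so it is not a constant.

neither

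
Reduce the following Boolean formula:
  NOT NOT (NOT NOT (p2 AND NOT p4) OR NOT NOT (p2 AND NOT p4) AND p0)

p2 AND NOT p4

NOT NOT (NOT NOT (p2 AND NOT p4) OR NOT NOT (p2 AND NOT p4) AND p0)
= NOT NOT NOT NOT (p2 AND NOT p4)   (absorption)
= NOT NOT (p2 AND NOT p4)   (double negation)
= p2 AND NOT p4   (double negation)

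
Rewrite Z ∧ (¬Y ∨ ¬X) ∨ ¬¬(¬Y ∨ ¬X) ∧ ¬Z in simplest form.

¬Y ∨ ¬X

Z ∧ (¬Y ∨ ¬X) ∨ ¬¬(¬Y ∨ ¬X) ∧ ¬Z
= Z ∧ (¬Y ∨ ¬X) ∨ (¬Y ∨ ¬X) ∧ ¬Z   [double negation]
= ¬Y ∨ ¬X   [distribution]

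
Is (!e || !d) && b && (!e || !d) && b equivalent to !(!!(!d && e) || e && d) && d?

E1: (!e || !d) && b && (!e || !d) && b
    = (!e || !d) && b   — idempotence
E2: !(!!(!d && e) || e && d) && d
    = !(!d && e || e && d) && d   — double negation
    = !e && d   — distribution
These differ: at b=1, d=0, e=0, E1 = 1 but E2 = 0.

No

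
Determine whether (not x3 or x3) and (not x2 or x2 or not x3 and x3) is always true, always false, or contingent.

(not x3 or x3) and (not x2 or x2 or not x3 and x3)
= (not x3 or x3) and (not x2 or x2)
= not x3 or x3
= True

always true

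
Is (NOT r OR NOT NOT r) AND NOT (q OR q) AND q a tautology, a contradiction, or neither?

contradiction

(NOT r OR NOT NOT r) AND NOT (q OR q) AND q
= (NOT r OR r) AND NOT (q OR q) AND q   — double negation
= NOT (q OR q) AND q   — complement / identity
= NOT q AND q   — idempotence
= FALSE   — complement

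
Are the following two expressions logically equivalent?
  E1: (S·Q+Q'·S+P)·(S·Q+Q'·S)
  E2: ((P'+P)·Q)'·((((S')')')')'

E1: (S·Q+Q'·S+P)·(S·Q+Q'·S)
    = S·Q+Q'·S   [absorption]
    = S   [distribution]
E2: ((P'+P)·Q)'·((((S')')')')'
    = Q'·((((S')')')')'   [complement / identity]
    = Q'·((S')')'   [double negation]
    = Q'·S'   [double negation]
These differ: at P=1, Q=0, S=1, E1 = 1 but E2 = 0.

No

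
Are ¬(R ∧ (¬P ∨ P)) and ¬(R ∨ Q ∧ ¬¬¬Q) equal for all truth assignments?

E1: ¬(R ∧ (¬P ∨ P))
    = ¬R   (complement / identity)
E2: ¬(R ∨ Q ∧ ¬¬¬Q)
    = ¬(R ∨ Q ∧ ¬Q)   (double negation)
    = ¬R   (complement / identity)
Both reduce to ¬R, so they are equivalent.

Yes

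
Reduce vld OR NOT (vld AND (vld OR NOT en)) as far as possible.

TRUE

vld OR NOT (vld AND (vld OR NOT en))
= vld OR NOT vld
= TRUE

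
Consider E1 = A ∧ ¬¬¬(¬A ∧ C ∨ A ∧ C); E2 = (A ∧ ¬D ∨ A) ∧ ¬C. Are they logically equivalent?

Yes

E1: A ∧ ¬¬¬(¬A ∧ C ∨ A ∧ C)
    = A ∧ ¬¬¬C   — distribution
    = A ∧ ¬C   — double negation
E2: (A ∧ ¬D ∨ A) ∧ ¬C
    = A ∧ ¬C   — absorption
Both reduce to A ∧ ¬C, so they are equivalent.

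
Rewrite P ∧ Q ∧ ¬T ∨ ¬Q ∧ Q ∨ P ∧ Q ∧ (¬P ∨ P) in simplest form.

P ∧ Q

P ∧ Q ∧ ¬T ∨ ¬Q ∧ Q ∨ P ∧ Q ∧ (¬P ∨ P)
= P ∧ Q ∧ ¬T ∨ ¬Q ∧ Q ∨ P ∧ Q   (complement / identity)
= P ∧ Q ∧ ¬T ∨ P ∧ Q   (complement / identity)
= P ∧ Q   (absorption)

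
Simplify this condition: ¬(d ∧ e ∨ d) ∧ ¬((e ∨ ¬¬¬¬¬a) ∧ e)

¬(d ∧ e ∨ d) ∧ ¬((e ∨ ¬¬¬¬¬a) ∧ e)
= ¬(d ∧ e ∨ d) ∧ ¬((e ∨ ¬¬¬a) ∧ e)
= ¬d ∧ ¬((e ∨ ¬¬¬a) ∧ e)
= ¬d ∧ ¬((e ∨ ¬a) ∧ e)
= ¬d ∧ ¬e

¬d ∧ ¬e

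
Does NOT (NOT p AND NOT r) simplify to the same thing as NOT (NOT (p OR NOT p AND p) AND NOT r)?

Yes

E1: NOT (NOT p AND NOT r)
    = p OR r   — De Morgan
E2: NOT (NOT (p OR NOT p AND p) AND NOT r)
    = p OR NOT p AND p OR r   — De Morgan
    = p OR r   — complement / identity
Both reduce to p OR r, so they are equivalent.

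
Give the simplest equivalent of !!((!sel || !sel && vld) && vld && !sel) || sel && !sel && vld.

!!((!sel || !sel && vld) && vld && !sel) || sel && !sel && vld
= !!(!sel && vld && !sel) || sel && !sel && vld   [absorption]
= !sel && vld && !sel || sel && !sel && vld   [double negation]
= !sel && vld   [distribution]

!sel && vld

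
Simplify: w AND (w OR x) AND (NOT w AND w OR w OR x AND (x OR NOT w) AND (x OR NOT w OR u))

w AND (w OR x) AND (NOT w AND w OR w OR x AND (x OR NOT w) AND (x OR NOT w OR u))
= w AND (w OR x) AND (w OR x AND (x OR NOT w) AND (x OR NOT w OR u))   — complement / identity
= w AND (w OR x) AND (w OR x AND (x OR NOT w))   — absorption
= w AND (w OR x) AND (w OR x)   — absorption
= w AND (w OR x)   — idempotence
= w   — absorption

w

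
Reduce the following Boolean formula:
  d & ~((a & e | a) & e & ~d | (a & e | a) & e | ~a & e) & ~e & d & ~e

d & ~e

d & ~((a & e | a) & e & ~d | (a & e | a) & e | ~a & e) & ~e & d & ~e
= d & ~((a & e | a) & e | ~a & e) & ~e & d & ~e   (absorption)
= d & ~(a & e | ~a & e) & ~e & d & ~e   (absorption)
= d & ~e & ~e & d & ~e   (distribution)
= d & ~e & d & ~e   (idempotence)
= d & ~e   (idempotence)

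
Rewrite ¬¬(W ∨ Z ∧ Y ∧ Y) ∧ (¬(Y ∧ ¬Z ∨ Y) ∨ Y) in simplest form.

¬¬(W ∨ Z ∧ Y ∧ Y) ∧ (¬(Y ∧ ¬Z ∨ Y) ∨ Y)
= ¬¬(W ∨ Z ∧ Y ∧ Y) ∧ (¬Y ∨ Y)   (absorption)
= (W ∨ Z ∧ Y ∧ Y) ∧ (¬Y ∨ Y)   (double negation)
= W ∨ Z ∧ Y ∧ Y   (complement / identity)
= W ∨ Z ∧ Y   (idempotence)

W ∨ Z ∧ Y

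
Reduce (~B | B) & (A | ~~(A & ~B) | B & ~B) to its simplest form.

A

(~B | B) & (A | ~~(A & ~B) | B & ~B)
= (~B | B) & (A | A & ~B | B & ~B)   (double negation)
= (~B | B) & (A | A & ~B)   (complement / identity)
= A | A & ~B   (complement / identity)
= A   (absorption)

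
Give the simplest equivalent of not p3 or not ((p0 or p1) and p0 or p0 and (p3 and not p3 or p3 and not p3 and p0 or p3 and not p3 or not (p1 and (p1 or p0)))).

not p3 or not p0

not p3 or not ((p0 or p1) and p0 or p0 and (p3 and not p3 or p3 and not p3 and p0 or p3 and not p3 or not (p1 and (p1 or p0))))
= not p3 or not ((p0 or p1) and p0 or p0 and (p3 and not p3 and p0 or p3 and not p3 or not (p1 and (p1 or p0))))   — complement / identity
= not p3 or not (p0 or p0 and (p3 and not p3 and p0 or p3 and not p3 or not (p1 and (p1 or p0))))   — absorption
= not p3 or not (p0 or p0 and (p3 and not p3 and p0 or p3 and not p3 or not p1))   — absorption
= not p3 or not (p0 or p0 and (p3 and not p3 or not p1))   — absorption
= not p3 or not (p0 or p0 and not p1)   — complement / identity
= not p3 or not p0   — absorption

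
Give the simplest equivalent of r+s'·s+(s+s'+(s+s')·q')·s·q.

r+s·q

r+s'·s+(s+s'+(s+s')·q')·s·q
= r+(s+s'+(s+s')·q')·s·q   — complement / identity
= r+(s+s')·s·q   — absorption
= r+s·q   — complement / identity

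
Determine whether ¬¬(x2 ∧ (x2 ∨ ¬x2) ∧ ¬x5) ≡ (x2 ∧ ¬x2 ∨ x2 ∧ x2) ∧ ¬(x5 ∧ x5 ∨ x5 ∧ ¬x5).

E1: ¬¬(x2 ∧ (x2 ∨ ¬x2) ∧ ¬x5)
    = ¬¬(x2 ∧ ¬x5)   — complement / identity
    = x2 ∧ ¬x5   — double negation
E2: (x2 ∧ ¬x2 ∨ x2 ∧ x2) ∧ ¬(x5 ∧ x5 ∨ x5 ∧ ¬x5)
    = x2 ∧ ¬(x5 ∧ x5 ∨ x5 ∧ ¬x5)   — distribution
    = x2 ∧ ¬x5   — distribution
Both reduce to x2 ∧ ¬x5, so they are equivalent.

Yes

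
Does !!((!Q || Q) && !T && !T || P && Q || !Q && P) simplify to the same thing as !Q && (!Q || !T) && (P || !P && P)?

E1: !!((!Q || Q) && !T && !T || P && Q || !Q && P)
    = (!Q || Q) && !T && !T || P && Q || !Q && P
    = (!Q || Q) && !T && !T || P
    = !T && !T || P
    = !T || P
E2: !Q && (!Q || !T) && (P || !P && P)
    = !Q && (!Q || !T) && P
    = !Q && P
These differ: at P=1, Q=1, T=0, E1 = 1 but E2 = 0.

No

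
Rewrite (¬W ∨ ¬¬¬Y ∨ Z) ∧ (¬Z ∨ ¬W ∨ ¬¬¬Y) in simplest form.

(¬W ∨ ¬¬¬Y ∨ Z) ∧ (¬Z ∨ ¬W ∨ ¬¬¬Y)
= Z ∧ ¬Z ∨ ¬W ∨ ¬¬¬Y   [distribution]
= Z ∧ ¬Z ∨ ¬W ∨ ¬Y   [double negation]
= ¬W ∨ ¬Y   [complement / identity]

¬W ∨ ¬Y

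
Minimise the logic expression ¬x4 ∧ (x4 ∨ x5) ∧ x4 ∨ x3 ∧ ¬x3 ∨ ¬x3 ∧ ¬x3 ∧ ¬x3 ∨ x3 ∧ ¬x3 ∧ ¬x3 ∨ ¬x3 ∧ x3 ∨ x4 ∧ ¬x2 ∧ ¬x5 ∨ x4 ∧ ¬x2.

¬x3 ∨ x4 ∧ ¬x2

¬x4 ∧ (x4 ∨ x5) ∧ x4 ∨ x3 ∧ ¬x3 ∨ ¬x3 ∧ ¬x3 ∧ ¬x3 ∨ x3 ∧ ¬x3 ∧ ¬x3 ∨ ¬x3 ∧ x3 ∨ x4 ∧ ¬x2 ∧ ¬x5 ∨ x4 ∧ ¬x2
= ¬x4 ∧ x4 ∨ x3 ∧ ¬x3 ∨ ¬x3 ∧ ¬x3 ∧ ¬x3 ∨ x3 ∧ ¬x3 ∧ ¬x3 ∨ ¬x3 ∧ x3 ∨ x4 ∧ ¬x2 ∧ ¬x5 ∨ x4 ∧ ¬x2
= ¬x4 ∧ x4 ∨ x3 ∧ ¬x3 ∨ ¬x3 ∧ ¬x3 ∧ ¬x3 ∨ x3 ∧ ¬x3 ∧ ¬x3 ∨ ¬x3 ∧ x3 ∨ x4 ∧ ¬x2
= ¬x4 ∧ x4 ∨ x3 ∧ ¬x3 ∨ ¬x3 ∧ ¬x3 ∨ ¬x3 ∧ x3 ∨ x4 ∧ ¬x2
= ¬x4 ∧ x4 ∨ x3 ∧ ¬x3 ∨ ¬x3 ∨ x4 ∧ ¬x2
= x3 ∧ ¬x3 ∨ ¬x3 ∨ x4 ∧ ¬x2
= ¬x3 ∨ x4 ∧ ¬x2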